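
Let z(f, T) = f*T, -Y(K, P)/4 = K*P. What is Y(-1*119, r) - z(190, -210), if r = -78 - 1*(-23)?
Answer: 13720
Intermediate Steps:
r = -55 (r = -78 + 23 = -55)
Y(K, P) = -4*K*P
z(f, T) = T*f
Y(-1*119, r) - z(190, -210) = -4*(-1*119)*(-55) - (-210)*190 = -4*(-119)*(-55) - 1*(-39900) = -26180 + 39900 = 13720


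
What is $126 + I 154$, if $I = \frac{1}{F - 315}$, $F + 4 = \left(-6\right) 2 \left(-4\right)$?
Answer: $\frac{33992}{271} \approx 125.43$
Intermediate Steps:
$F = 44$ ($F = -4 + \left(-6\right) 2 \left(-4\right) = -4 - -48 = -4 + 48 = 44$)
$I = - \frac{1}{271}$ ($I = \frac{1}{44 - 315} = \frac{1}{-271} = - \frac{1}{271} \approx -0.00369$)
$126 + I 154 = 126 - \frac{154}{271} = \frac{33992}{271}$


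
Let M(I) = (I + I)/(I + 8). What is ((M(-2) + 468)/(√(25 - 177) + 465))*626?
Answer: 136036060/216377 - 1755304*I*√38/649131 ≈ 628.7 - 16.669*I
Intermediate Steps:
M(I) = 2*I/(8 + I) (M(I) = (2*I)/(8 + I) = 2*I/(8 + I))
((M(-2) + 468)/(√(25 - 177) + 465))*626 = ((2*(-2)/(8 - 2) + 468)/(√(25 - 177) + 465))*626 = ((2*(-2)/6 + 468)/(√(-152) + 465))*626 = ((2*(-2)*(⅙) + 468)/(2*I*√38 + 465))*626 = ((-⅔ + 468)/(465 + 2*I*√38))*626 = (1402/(3*(465 + 2*I*√38)))*626 = 877652/(3*(465 + 2*I*√38))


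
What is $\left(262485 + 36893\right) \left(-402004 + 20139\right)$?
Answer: $-114321979970$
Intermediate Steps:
$\left(262485 + 36893\right) \left(-402004 + 20139\right) = 299378 \left(-381865\right) = -114321979970$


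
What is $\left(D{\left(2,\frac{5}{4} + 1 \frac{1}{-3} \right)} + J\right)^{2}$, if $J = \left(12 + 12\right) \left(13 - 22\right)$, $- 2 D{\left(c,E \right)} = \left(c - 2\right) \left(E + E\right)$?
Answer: $46656$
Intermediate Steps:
$D{\left(c,E \right)} = - E \left(-2 + c\right)$ ($D{\left(c,E \right)} = - \frac{\left(c - 2\right) \left(E + E\right)}{2} = - \frac{\left(-2 + c\right) 2 E}{2} = - \frac{2 E \left(-2 + c\right)}{2} = - E \left(-2 + c\right)$)
$J = -216$ ($J = 24 \left(-9\right) = -216$)
$\left(D{\left(2,\frac{5}{4} + 1 \frac{1}{-3} \right)} + J\right)^{2} = \left(\left(\frac{5}{4} + 1 \frac{1}{-3}\right) \left(2 - 2\right) - 216\right)^{2} = \left(\left(5 \cdot \frac{1}{4} + 1 \left(- \frac{1}{3}\right)\right) \left(2 - 2\right) - 216\right)^{2} = \left(\left(\frac{5}{4} - \frac{1}{3}\right) 0 - 216\right)^{2} = \left(\frac{11}{12} \cdot 0 - 216\right)^{2} = \left(0 - 216\right)^{2} = \left(-216\right)^{2} = 46656$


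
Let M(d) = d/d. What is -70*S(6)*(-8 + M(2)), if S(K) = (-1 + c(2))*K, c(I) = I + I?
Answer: 8820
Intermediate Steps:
M(d) = 1
c(I) = 2*I
S(K) = 3*K (S(K) = (-1 + 2*2)*K = (-1 + 4)*K = 3*K)
-70*S(6)*(-8 + M(2)) = -70*3*6*(-8 + 1) = -1260*(-7) = -70*(-126) = 8820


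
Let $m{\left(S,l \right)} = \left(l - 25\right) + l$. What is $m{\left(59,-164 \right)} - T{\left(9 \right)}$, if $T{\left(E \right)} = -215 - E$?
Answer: $-129$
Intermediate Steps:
$m{\left(S,l \right)} = -25 + 2 l$ ($m{\left(S,l \right)} = \left(-25 + l\right) + l = -25 + 2 l$)
$m{\left(59,-164 \right)} - T{\left(9 \right)} = \left(-25 + 2 \left(-164\right)\right) - \left(-215 - 9\right) = \left(-25 - 328\right) - \left(-215 - 9\right) = -353 - -224 = -353 + 224 = -129$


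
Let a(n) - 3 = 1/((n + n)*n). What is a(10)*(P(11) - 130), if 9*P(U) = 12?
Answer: -115993/300 ≈ -386.64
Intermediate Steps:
P(U) = 4/3 (P(U) = (⅑)*12 = 4/3)
a(n) = 3 + 1/(2*n²) (a(n) = 3 + 1/((n + n)*n) = 3 + 1/(((2*n))*n) = 3 + (1/(2*n))/n = 3 + 1/(2*n²))
a(10)*(P(11) - 130) = (3 + (½)/10²)*(4/3 - 130) = (3 + (½)*(1/100))*(-386/3) = (3 + 1/200)*(-386/3) = (601/200)*(-386/3) = -115993/300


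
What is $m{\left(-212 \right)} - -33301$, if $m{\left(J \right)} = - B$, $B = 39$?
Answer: $33262$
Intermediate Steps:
$m{\left(J \right)} = -39$ ($m{\left(J \right)} = \left(-1\right) 39 = -39$)
$m{\left(-212 \right)} - -33301 = -39 - -33301 = -39 + 33301 = 33262$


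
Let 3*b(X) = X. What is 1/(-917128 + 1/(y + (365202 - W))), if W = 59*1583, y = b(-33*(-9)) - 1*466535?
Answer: -194631/178501539769 ≈ -1.0904e-6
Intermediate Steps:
b(X) = X/3
y = -466436 (y = (-33*(-9))/3 - 1*466535 = (1/3)*297 - 466535 = 99 - 466535 = -466436)
W = 93397
1/(-917128 + 1/(y + (365202 - W))) = 1/(-917128 + 1/(-466436 + (365202 - 1*93397))) = 1/(-917128 + 1/(-466436 + (365202 - 93397))) = 1/(-917128 + 1/(-466436 + 271805)) = 1/(-917128 + 1/(-194631)) = 1/(-917128 - 1/194631) = 1/(-178501539769/194631) = -194631/178501539769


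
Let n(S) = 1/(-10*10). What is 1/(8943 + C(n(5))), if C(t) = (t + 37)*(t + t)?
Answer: 5000/44711301 ≈ 0.00011183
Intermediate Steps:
n(S) = -1/100 (n(S) = -⅒*⅒ = -1/100)
C(t) = 2*t*(37 + t) (C(t) = (37 + t)*(2*t) = 2*t*(37 + t))
1/(8943 + C(n(5))) = 1/(8943 + 2*(-1/100)*(37 - 1/100)) = 1/(8943 + 2*(-1/100)*(3699/100)) = 1/(8943 - 3699/5000) = 1/(44711301/5000) = 5000/44711301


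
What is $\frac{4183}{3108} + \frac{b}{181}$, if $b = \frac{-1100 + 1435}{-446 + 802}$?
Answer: $\frac{33822121}{25033386} \approx 1.3511$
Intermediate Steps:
$b = \frac{335}{356} \approx 0.94101$
$\frac{4183}{3108} + \frac{b}{181} = \frac{4183}{3108} + \frac{335}{356 \cdot 181} = 4183 \cdot \frac{1}{3108} + \frac{335}{356} \cdot \frac{1}{181} = \frac{4183}{3108} + \frac{335}{64436} = \frac{33822121}{25033386}$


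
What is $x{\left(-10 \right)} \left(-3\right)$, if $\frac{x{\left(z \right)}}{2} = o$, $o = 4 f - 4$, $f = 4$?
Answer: $-72$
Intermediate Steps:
$o = 12$ ($o = 4 \cdot 4 - 4 = 16 - 4 = 12$)
$x{\left(z \right)} = 24$ ($x{\left(z \right)} = 2 \cdot 12 = 24$)
$x{\left(-10 \right)} \left(-3\right) = 24 \left(-3\right) = -72$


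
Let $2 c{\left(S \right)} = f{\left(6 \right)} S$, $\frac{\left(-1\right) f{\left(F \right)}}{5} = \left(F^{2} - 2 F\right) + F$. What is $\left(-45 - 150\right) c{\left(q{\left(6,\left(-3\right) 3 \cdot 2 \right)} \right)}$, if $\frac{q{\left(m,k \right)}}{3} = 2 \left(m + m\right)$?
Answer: $1053000$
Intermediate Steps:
$f{\left(F \right)} = - 5 F^{2} + 5 F$ ($f{\left(F \right)} = - 5 \left(\left(F^{2} - 2 F\right) + F\right) = - 5 \left(F^{2} - F\right) = - 5 F^{2} + 5 F$)
$q{\left(m,k \right)} = 12 m$ ($q{\left(m,k \right)} = 3 \cdot 2 \left(m + m\right) = 3 \cdot 2 \cdot 2 m = 3 \cdot 4 m = 12 m$)
$c{\left(S \right)} = - 75 S$ ($c{\left(S \right)} = \frac{5 \cdot 6 \left(1 - 6\right) S}{2} = \frac{5 \cdot 6 \left(-5\right) S}{2} = \frac{\left(-150\right) S}{2} = - 75 S$)
$\left(-45 - 150\right) c{\left(q{\left(6,\left(-3\right) 3 \cdot 2 \right)} \right)} = \left(-45 - 150\right) \left(- 75 \cdot 12 \cdot 6\right) = - 195 \left(\left(-75\right) 72\right) = \left(-195\right) \left(-5400\right) = 1053000$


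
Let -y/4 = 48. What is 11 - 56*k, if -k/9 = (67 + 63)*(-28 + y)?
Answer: -14414389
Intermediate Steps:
y = -192 (y = -4*48 = -192)
k = 257400 (k = -9*(67 + 63)*(-28 - 192) = -1170*(-220) = -9*(-28600) = 257400)
11 - 56*k = 11 - 56*257400 = 11 - 14414400 = -14414389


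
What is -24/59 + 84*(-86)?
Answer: -426240/59 ≈ -7224.4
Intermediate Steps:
-24/59 + 84*(-86) = -24*1/59 - 7224 = -24/59 - 7224 = -426240/59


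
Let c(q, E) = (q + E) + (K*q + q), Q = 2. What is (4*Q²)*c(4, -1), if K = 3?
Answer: 304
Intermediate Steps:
c(q, E) = E + 5*q (c(q, E) = (q + E) + (3*q + q) = (E + q) + 4*q = E + 5*q)
(4*Q²)*c(4, -1) = (4*2²)*(-1 + 5*4) = (4*4)*(-1 + 20) = 16*19 = 304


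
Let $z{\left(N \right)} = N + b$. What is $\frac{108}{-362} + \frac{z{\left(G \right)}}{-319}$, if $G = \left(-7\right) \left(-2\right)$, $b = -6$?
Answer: $- \frac{18674}{57739} \approx -0.32342$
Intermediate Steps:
$G = 14$
$z{\left(N \right)} = -6 + N$ ($z{\left(N \right)} = N - 6 = -6 + N$)
$\frac{108}{-362} + \frac{z{\left(G \right)}}{-319} = \frac{108}{-362} + \frac{-6 + 14}{-319} = 108 \left(- \frac{1}{362}\right) + 8 \left(- \frac{1}{319}\right) = - \frac{54}{181} - \frac{8}{319} = - \frac{18674}{57739}$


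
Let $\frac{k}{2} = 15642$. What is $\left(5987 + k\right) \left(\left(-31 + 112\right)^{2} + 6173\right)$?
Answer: $474608914$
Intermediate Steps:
$k = 31284$ ($k = 2 \cdot 15642 = 31284$)
$\left(5987 + k\right) \left(\left(-31 + 112\right)^{2} + 6173\right) = \left(5987 + 31284\right) \left(\left(-31 + 112\right)^{2} + 6173\right) = 37271 \left(81^{2} + 6173\right) = 37271 \left(6561 + 6173\right) = 37271 \cdot 12734 = 474608914$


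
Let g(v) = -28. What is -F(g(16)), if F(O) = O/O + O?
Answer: 27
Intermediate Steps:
F(O) = 1 + O
-F(g(16)) = -(1 - 28) = -1*(-27) = 27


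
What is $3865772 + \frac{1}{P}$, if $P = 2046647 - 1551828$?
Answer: $\frac{1912857435269}{494819} \approx 3.8658 \cdot 10^{6}$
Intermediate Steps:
$P = 494819$
$3865772 + \frac{1}{P} = 3865772 + \frac{1}{494819} = \frac{1912857435269}{494819}$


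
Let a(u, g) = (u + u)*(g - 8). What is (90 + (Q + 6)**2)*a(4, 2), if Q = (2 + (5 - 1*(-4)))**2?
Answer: -778512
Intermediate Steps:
a(u, g) = 2*u*(-8 + g) (a(u, g) = (2*u)*(-8 + g) = 2*u*(-8 + g))
Q = 121 (Q = (2 + (5 + 4))**2 = (2 + 9)**2 = 11**2 = 121)
(90 + (Q + 6)**2)*a(4, 2) = (90 + (121 + 6)**2)*(2*4*(-8 + 2)) = (90 + 127**2)*(2*4*(-6)) = (90 + 16129)*(-48) = 16219*(-48) = -778512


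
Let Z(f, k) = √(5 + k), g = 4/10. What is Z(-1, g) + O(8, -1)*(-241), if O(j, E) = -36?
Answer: 8676 + 3*√15/5 ≈ 8678.3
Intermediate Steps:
g = ⅖ (g = (⅒)*4 = ⅖ ≈ 0.40000)
Z(-1, g) + O(8, -1)*(-241) = √(5 + ⅖) - 36*(-241) = √(27/5) + 8676 = 3*√15/5 + 8676 = 8676 + 3*√15/5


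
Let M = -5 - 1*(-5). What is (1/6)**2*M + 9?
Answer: 9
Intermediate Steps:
M = 0 (M = -5 + 5 = 0)
(1/6)**2*M + 9 = (1/6)**2*0 + 9 = (1/36)*0 + 9 = 0 + 9 = 9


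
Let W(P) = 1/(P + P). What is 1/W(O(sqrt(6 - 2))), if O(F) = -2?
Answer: -4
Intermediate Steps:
W(P) = 1/(2*P)
1/W(O(sqrt(6 - 2))) = 1/((1/2)/(-2)) = 1/((1/2)*(-1/2)) = 1/(-1/4) = -4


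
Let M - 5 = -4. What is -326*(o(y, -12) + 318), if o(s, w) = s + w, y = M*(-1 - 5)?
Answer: -97800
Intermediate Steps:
M = 1 (M = 5 - 4 = 1)
y = -6 (y = 1*(-1 - 5) = 1*(-6) = -6)
-326*(o(y, -12) + 318) = -326*((-6 - 12) + 318) = -326*(-18 + 318) = -326*300 = -97800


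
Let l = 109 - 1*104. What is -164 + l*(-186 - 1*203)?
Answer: -2109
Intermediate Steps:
l = 5 (l = 109 - 104 = 5)
-164 + l*(-186 - 1*203) = -164 + 5*(-186 - 1*203) = -164 + 5*(-186 - 203) = -164 + 5*(-389) = -164 - 1945 = -2109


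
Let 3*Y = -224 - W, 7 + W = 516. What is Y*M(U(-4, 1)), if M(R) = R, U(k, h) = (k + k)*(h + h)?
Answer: 11728/3 ≈ 3909.3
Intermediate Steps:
W = 509 (W = -7 + 516 = 509)
U(k, h) = 4*h*k (U(k, h) = (2*k)*(2*h) = 4*h*k)
Y = -733/3 (Y = (-224 - 1*509)/3 = (-224 - 509)/3 = (1/3)*(-733) = -733/3 ≈ -244.33)
Y*M(U(-4, 1)) = -2932*(-4)/3 = -733/3*(-16) = 11728/3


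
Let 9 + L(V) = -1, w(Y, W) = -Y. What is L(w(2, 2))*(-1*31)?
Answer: 310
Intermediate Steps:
L(V) = -10 (L(V) = -9 - 1 = -10)
L(w(2, 2))*(-1*31) = -(-10)*31 = -10*(-31) = 310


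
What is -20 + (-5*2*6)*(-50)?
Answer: 2980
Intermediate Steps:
-20 + (-5*2*6)*(-50) = -20 - 10*6*(-50) = -20 - 60*(-50) = -20 + 3000 = 2980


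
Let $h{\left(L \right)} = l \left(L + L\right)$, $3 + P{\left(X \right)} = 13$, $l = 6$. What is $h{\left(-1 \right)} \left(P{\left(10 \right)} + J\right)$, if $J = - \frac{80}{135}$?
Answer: $- \frac{1016}{9} \approx -112.89$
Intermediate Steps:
$J = - \frac{16}{27}$ ($J = \left(-80\right) \frac{1}{135} = - \frac{16}{27} \approx -0.59259$)
$P{\left(X \right)} = 10$ ($P{\left(X \right)} = -3 + 13 = 10$)
$h{\left(L \right)} = 12 L$ ($h{\left(L \right)} = 6 \left(L + L\right) = 6 \cdot 2 L = 12 L$)
$h{\left(-1 \right)} \left(P{\left(10 \right)} + J\right) = 12 \left(-1\right) \left(10 - \frac{16}{27}\right) = \left(-12\right) \frac{254}{27} = - \frac{1016}{9}$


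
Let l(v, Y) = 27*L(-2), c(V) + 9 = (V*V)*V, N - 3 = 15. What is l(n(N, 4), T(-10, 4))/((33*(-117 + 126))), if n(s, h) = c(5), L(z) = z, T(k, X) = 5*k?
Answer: -2/11 ≈ -0.18182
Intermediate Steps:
N = 18 (N = 3 + 15 = 18)
c(V) = -9 + V³ (c(V) = -9 + (V*V)*V = -9 + V²*V = -9 + V³)
n(s, h) = 116 (n(s, h) = -9 + 5³ = -9 + 125 = 116)
l(v, Y) = -54 (l(v, Y) = 27*(-2) = -54)
l(n(N, 4), T(-10, 4))/((33*(-117 + 126))) = -54*1/(33*(-117 + 126)) = -54/(33*9) = -54/297 = -54*1/297 = -2/11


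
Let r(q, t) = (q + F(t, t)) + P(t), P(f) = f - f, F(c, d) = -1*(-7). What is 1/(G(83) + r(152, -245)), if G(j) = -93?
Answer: 1/66 ≈ 0.015152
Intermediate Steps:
F(c, d) = 7
P(f) = 0
r(q, t) = 7 + q (r(q, t) = (q + 7) + 0 = (7 + q) + 0 = 7 + q)
1/(G(83) + r(152, -245)) = 1/(-93 + (7 + 152)) = 1/(-93 + 159) = 1/66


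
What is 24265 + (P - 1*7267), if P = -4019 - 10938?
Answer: 2041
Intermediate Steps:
P = -14957
24265 + (P - 1*7267) = 24265 + (-14957 - 1*7267) = 24265 + (-14957 - 7267) = 24265 - 22224 = 2041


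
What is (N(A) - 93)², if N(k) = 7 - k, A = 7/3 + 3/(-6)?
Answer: 277729/36 ≈ 7714.7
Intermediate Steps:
A = 11/6 (A = 7*(⅓) + 3*(-⅙) = 7/3 - ½ = 11/6 ≈ 1.8333)
(N(A) - 93)² = ((7 - 1*11/6) - 93)² = ((7 - 11/6) - 93)² = (31/6 - 93)² = (-527/6)² = 277729/36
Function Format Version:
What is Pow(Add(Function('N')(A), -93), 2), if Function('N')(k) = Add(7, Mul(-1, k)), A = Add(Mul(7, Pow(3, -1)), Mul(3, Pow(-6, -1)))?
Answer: Rational(277729, 36) ≈ 7714.7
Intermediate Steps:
A = Rational(11, 6) (A = Add(Mul(7, Rational(1, 3)), Mul(3, Rational(-1, 6))) = Add(Rational(7, 3), Rational(-1, 2)) = Rational(11, 6) ≈ 1.8333)
Pow(Add(Function('N')(A), -93), 2) = Pow(Add(Add(7, Mul(-1, Rational(11, 6))), -93), 2) = Pow(Add(Add(7, Rational(-11, 6)), -93), 2) = Pow(Add(Rational(31, 6), -93), 2) = Pow(Rational(-527, 6), 2) = Rational(277729, 36)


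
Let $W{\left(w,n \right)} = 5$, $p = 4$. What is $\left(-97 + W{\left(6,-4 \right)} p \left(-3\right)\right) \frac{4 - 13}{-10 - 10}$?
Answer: $- \frac{1413}{20} \approx -70.65$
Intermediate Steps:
$\left(-97 + W{\left(6,-4 \right)} p \left(-3\right)\right) \frac{4 - 13}{-10 - 10} = \left(-97 + 5 \cdot 4 \left(-3\right)\right) \frac{4 - 13}{-10 - 10} = \left(-97 + 20 \left(-3\right)\right) \left(- \frac{9}{-20}\right) = \left(-97 - 60\right) \left(\left(-9\right) \left(- \frac{1}{20}\right)\right) = \left(-157\right) \frac{9}{20} = - \frac{1413}{20}$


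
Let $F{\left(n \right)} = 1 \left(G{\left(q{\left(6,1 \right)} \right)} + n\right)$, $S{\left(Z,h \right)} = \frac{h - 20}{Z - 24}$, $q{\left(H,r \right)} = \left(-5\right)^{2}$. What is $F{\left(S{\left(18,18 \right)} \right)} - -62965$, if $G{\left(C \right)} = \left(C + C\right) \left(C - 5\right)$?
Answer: $\frac{191896}{3} \approx 63965.0$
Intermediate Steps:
$q{\left(H,r \right)} = 25$
$G{\left(C \right)} = 2 C \left(-5 + C\right)$
$S{\left(Z,h \right)} = \frac{-20 + h}{-24 + Z}$
$F{\left(n \right)} = 1000 + n$ ($F{\left(n \right)} = 1 \left(2 \cdot 25 \left(-5 + 25\right) + n\right) = 1 \left(2 \cdot 25 \cdot 20 + n\right) = 1 \left(1000 + n\right) = 1000 + n$)
$F{\left(S{\left(18,18 \right)} \right)} - -62965 = \left(1000 + \frac{-20 + 18}{-24 + 18}\right) - -62965 = \left(1000 + \frac{1}{-6} \left(-2\right)\right) + 62965 = \left(1000 - - \frac{1}{3}\right) + 62965 = \left(1000 + \frac{1}{3}\right) + 62965 = \frac{3001}{3} + 62965 = \frac{191896}{3}$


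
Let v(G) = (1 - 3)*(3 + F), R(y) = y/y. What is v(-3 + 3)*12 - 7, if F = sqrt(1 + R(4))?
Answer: -79 - 24*sqrt(2) ≈ -112.94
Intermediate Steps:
R(y) = 1
F = sqrt(2) (F = sqrt(1 + 1) = sqrt(2) ≈ 1.4142)
v(G) = -6 - 2*sqrt(2) (v(G) = (1 - 3)*(3 + sqrt(2)) = -2*(3 + sqrt(2)) = -6 - 2*sqrt(2))
v(-3 + 3)*12 - 7 = (-6 - 2*sqrt(2))*12 - 7 = (-72 - 24*sqrt(2)) - 7 = -79 - 24*sqrt(2)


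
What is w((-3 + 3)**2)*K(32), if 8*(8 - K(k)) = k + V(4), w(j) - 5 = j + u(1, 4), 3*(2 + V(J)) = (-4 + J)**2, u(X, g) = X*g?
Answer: 153/4 ≈ 38.250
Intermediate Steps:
V(J) = -2 + (-4 + J)**2/3
w(j) = 9 + j (w(j) = 5 + (j + 1*4) = 5 + (j + 4) = 5 + (4 + j) = 9 + j)
K(k) = 33/4 - k/8 (K(k) = 8 - (k + (-2 + (-4 + 4)**2/3))/8 = 8 - (k + (-2 + (1/3)*0**2))/8 = 8 - (k + (-2 + (1/3)*0))/8 = 8 - (k + (-2 + 0))/8 = 8 - (k - 2)/8 = 8 - (-2 + k)/8 = 8 + (1/4 - k/8) = 33/4 - k/8)
w((-3 + 3)**2)*K(32) = (9 + (-3 + 3)**2)*(33/4 - 1/8*32) = (9 + 0**2)*(33/4 - 4) = (9 + 0)*(17/4) = 9*(17/4) = 153/4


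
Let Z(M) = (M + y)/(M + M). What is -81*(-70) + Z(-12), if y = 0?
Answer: 11341/2 ≈ 5670.5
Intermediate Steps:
Z(M) = ½ (Z(M) = (M + 0)/(M + M) = M/((2*M)) = M*(1/(2*M)) = ½)
-81*(-70) + Z(-12) = -81*(-70) + ½ = 5670 + ½ = 11341/2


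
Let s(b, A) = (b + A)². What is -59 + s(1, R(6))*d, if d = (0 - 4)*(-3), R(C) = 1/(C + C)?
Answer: -539/12 ≈ -44.917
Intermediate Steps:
R(C) = 1/(2*C)
s(b, A) = (A + b)²
d = 12 (d = -4*(-3) = 12)
-59 + s(1, R(6))*d = -59 + ((½)/6 + 1)²*12 = -59 + ((½)*(⅙) + 1)²*12 = -59 + (1/12 + 1)²*12 = -59 + (13/12)²*12 = -59 + (169/144)*12 = -59 + 169/12 = -539/12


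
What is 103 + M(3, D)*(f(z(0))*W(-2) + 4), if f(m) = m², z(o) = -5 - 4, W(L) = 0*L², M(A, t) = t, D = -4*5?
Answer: 23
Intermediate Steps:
D = -20
W(L) = 0
z(o) = -9
103 + M(3, D)*(f(z(0))*W(-2) + 4) = 103 - 20*((-9)²*0 + 4) = 103 - 20*(81*0 + 4) = 103 - 20*(0 + 4) = 103 - 20*4 = 103 - 80 = 23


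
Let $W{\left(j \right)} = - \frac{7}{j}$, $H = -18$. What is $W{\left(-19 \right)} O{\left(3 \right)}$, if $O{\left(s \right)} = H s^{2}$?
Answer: $- \frac{1134}{19} \approx -59.684$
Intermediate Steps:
$O{\left(s \right)} = - 18 s^{2}$
$W{\left(-19 \right)} O{\left(3 \right)} = - \frac{7}{-19} \left(- 18 \cdot 3^{2}\right) = \left(-7\right) \left(- \frac{1}{19}\right) \left(\left(-18\right) 9\right) = \frac{7}{19} \left(-162\right) = - \frac{1134}{19}$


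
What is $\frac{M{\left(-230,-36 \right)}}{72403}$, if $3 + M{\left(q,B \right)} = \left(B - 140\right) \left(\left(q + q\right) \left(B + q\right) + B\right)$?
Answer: $- \frac{21529027}{72403} \approx -297.35$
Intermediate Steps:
$M{\left(q,B \right)} = -3 + \left(-140 + B\right) \left(B + 2 q \left(B + q\right)\right)$ ($M{\left(q,B \right)} = -3 + \left(B - 140\right) \left(\left(q + q\right) \left(B + q\right) + B\right) = -3 + \left(-140 + B\right) \left(2 q \left(B + q\right) + B\right) = -3 + \left(-140 + B\right) \left(B + 2 q \left(B + q\right)\right)$)
$\frac{M{\left(-230,-36 \right)}}{72403} = \frac{-3 + \left(-36\right)^{2} - 280 \left(-230\right)^{2} - -5040 - \left(-10080\right) \left(-230\right) + 2 \left(-36\right) \left(-230\right)^{2} + 2 \left(-230\right) \left(-36\right)^{2}}{72403} = \left(-3 + 1296 - 14812000 + 5040 - 2318400 + 2 \left(-36\right) 52900 + 2 \left(-230\right) 1296\right) \frac{1}{72403} = \left(-3 + 1296 - 14812000 + 5040 - 2318400 - 3808800 - 596160\right) \frac{1}{72403} = \left(-21529027\right) \frac{1}{72403} = - \frac{21529027}{72403}$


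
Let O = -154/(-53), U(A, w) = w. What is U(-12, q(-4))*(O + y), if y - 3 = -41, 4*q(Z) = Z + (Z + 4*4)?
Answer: -3720/53 ≈ -70.189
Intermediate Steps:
q(Z) = 4 + Z/2 (q(Z) = (Z + (Z + 4*4))/4 = (Z + (Z + 16))/4 = (Z + (16 + Z))/4 = (16 + 2*Z)/4 = 4 + Z/2)
O = 154/53 (O = -154*(-1/53) = 154/53 ≈ 2.9057)
y = -38 (y = 3 - 41 = -38)
U(-12, q(-4))*(O + y) = (4 + (½)*(-4))*(154/53 - 38) = (4 - 2)*(-1860/53) = 2*(-1860/53) = -3720/53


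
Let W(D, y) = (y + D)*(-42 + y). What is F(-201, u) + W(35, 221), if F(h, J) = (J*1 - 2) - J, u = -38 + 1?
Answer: 45822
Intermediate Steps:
W(D, y) = (-42 + y)*(D + y) (W(D, y) = (D + y)*(-42 + y) = (-42 + y)*(D + y))
u = -37
F(h, J) = -2 (F(h, J) = (J - 2) - J = (-2 + J) - J = -2)
F(-201, u) + W(35, 221) = -2 + (221² - 42*35 - 42*221 + 35*221) = -2 + (48841 - 1470 - 9282 + 7735) = -2 + 45824 = 45822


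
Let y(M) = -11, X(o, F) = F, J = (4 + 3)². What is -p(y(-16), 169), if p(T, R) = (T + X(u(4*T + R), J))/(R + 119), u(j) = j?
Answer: -19/144 ≈ -0.13194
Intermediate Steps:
J = 49 (J = 7² = 49)
p(T, R) = (49 + T)/(119 + R) (p(T, R) = (T + 49)/(R + 119) = (49 + T)/(119 + R))
-p(y(-16), 169) = -(49 - 11)/(119 + 169) = -38/288 = -1*19/144 = -19/144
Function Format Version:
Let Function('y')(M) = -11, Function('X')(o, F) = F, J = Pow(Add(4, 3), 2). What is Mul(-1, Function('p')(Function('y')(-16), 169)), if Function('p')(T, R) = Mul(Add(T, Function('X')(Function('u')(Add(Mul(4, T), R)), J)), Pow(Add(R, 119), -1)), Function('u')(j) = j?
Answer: Rational(-19, 144) ≈ -0.13194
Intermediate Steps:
J = 49 (J = Pow(7, 2) = 49)
Function('p')(T, R) = Mul(Pow(Add(119, R), -1), Add(49, T)) (Function('p')(T, R) = Mul(Add(T, 49), Pow(Add(R, 119), -1)) = Mul(Add(49, T), Pow(Add(119, R), -1)) = Mul(Pow(Add(119, R), -1), Add(49, T)))
Mul(-1, Function('p')(Function('y')(-16), 169)) = Mul(-1, Mul(Pow(Add(119, 169), -1), Add(49, -11))) = Mul(-1, Mul(Pow(288, -1), 38)) = Mul(-1, Mul(Rational(1, 288), 38)) = Mul(-1, Rational(19, 144)) = Rational(-19, 144)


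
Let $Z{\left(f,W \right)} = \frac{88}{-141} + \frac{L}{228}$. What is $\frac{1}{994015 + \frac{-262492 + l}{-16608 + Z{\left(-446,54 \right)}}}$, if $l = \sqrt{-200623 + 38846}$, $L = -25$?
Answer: $\frac{3498612072737150299463}{3477728173141970880097983609} + \frac{2331052790924 i \sqrt{1337}}{3477728173141970880097983609} \approx 1.006 \cdot 10^{-6} + 2.4509 \cdot 10^{-14} i$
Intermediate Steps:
$Z{\left(f,W \right)} = - \frac{2621}{3572}$ ($Z{\left(f,W \right)} = \frac{88}{-141} - \frac{25}{228} = 88 \left(- \frac{1}{141}\right) - \frac{25}{228} = - \frac{88}{141} - \frac{25}{228} = - \frac{2621}{3572}$)
$l = 11 i \sqrt{1337}$ ($l = \sqrt{-161777} = 11 i \sqrt{1337} \approx 402.22 i$)
$\frac{1}{994015 + \frac{-262492 + l}{-16608 + Z{\left(-446,54 \right)}}} = \frac{1}{994015 + \frac{-262492 + 11 i \sqrt{1337}}{-16608 - \frac{2621}{3572}}} = \frac{1}{994015 + \frac{-262492 + 11 i \sqrt{1337}}{- \frac{59326397}{3572}}} = \frac{1}{994015 + \left(-262492 + 11 i \sqrt{1337}\right) \left(- \frac{3572}{59326397}\right)} = \frac{1}{994015 + \left(\frac{937621424}{59326397} - \frac{39292 i \sqrt{1337}}{59326397}\right)} = \frac{1}{\frac{58972266135379}{59326397} - \frac{39292 i \sqrt{1337}}{59326397}}$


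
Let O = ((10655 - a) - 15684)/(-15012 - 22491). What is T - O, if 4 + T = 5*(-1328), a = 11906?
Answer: -83062289/12501 ≈ -6644.5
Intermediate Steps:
T = -6644 (T = -4 + 5*(-1328) = -4 - 6640 = -6644)
O = 5645/12501 (O = ((10655 - 1*11906) - 15684)/(-15012 - 22491) = ((10655 - 11906) - 15684)/(-37503) = (-1251 - 15684)*(-1/37503) = -16935*(-1/37503) = 5645/12501 ≈ 0.45156)
T - O = -6644 - 1*5645/12501 = -6644 - 5645/12501 = -83062289/12501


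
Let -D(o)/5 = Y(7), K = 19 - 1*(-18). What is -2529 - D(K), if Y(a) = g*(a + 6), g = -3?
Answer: -2724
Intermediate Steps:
K = 37 (K = 19 + 18 = 37)
Y(a) = -18 - 3*a (Y(a) = -3*(a + 6) = -3*(6 + a) = -18 - 3*a)
D(o) = 195 (D(o) = -5*(-18 - 3*7) = -5*(-18 - 21) = -5*(-39) = 195)
-2529 - D(K) = -2529 - 1*195 = -2529 - 195 = -2724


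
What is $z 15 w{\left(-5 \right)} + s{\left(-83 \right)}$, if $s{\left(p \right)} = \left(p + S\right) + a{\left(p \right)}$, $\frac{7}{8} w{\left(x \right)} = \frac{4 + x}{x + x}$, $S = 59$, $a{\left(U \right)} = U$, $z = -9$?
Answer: $- \frac{857}{7} \approx -122.43$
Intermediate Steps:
$w{\left(x \right)} = \frac{4 \left(4 + x\right)}{7 x}$ ($w{\left(x \right)} = \frac{8 \frac{4 + x}{x + x}}{7} = \frac{8 \frac{4 + x}{2 x}}{7} = \frac{4 \left(4 + x\right)}{7 x}$)
$s{\left(p \right)} = 59 + 2 p$ ($s{\left(p \right)} = \left(p + 59\right) + p = \left(59 + p\right) + p = 59 + 2 p$)
$z 15 w{\left(-5 \right)} + s{\left(-83 \right)} = \left(-9\right) 15 \frac{4 \left(4 - 5\right)}{7 \left(-5\right)} + \left(59 + 2 \left(-83\right)\right) = - 135 \cdot \frac{4}{7} \left(- \frac{1}{5}\right) \left(-1\right) + \left(59 - 166\right) = \left(-135\right) \frac{4}{35} - 107 = - \frac{108}{7} - 107 = - \frac{857}{7}$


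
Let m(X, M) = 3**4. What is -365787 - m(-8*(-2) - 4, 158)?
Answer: -365868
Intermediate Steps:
m(X, M) = 81
-365787 - m(-8*(-2) - 4, 158) = -365787 - 1*81 = -365787 - 81 = -365868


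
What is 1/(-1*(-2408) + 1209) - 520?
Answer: -1880839/3617 ≈ -520.00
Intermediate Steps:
1/(-1*(-2408) + 1209) - 520 = 1/(2408 + 1209) - 520 = 1/3617 - 520 = -1880839/3617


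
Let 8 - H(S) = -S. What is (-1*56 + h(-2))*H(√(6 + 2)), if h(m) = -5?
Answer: -488 - 122*√2 ≈ -660.53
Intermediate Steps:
H(S) = 8 + S (H(S) = 8 - (-1)*S = 8 + S)
(-1*56 + h(-2))*H(√(6 + 2)) = (-1*56 - 5)*(8 + √(6 + 2)) = (-56 - 5)*(8 + √8) = -61*(8 + 2*√2) = -488 - 122*√2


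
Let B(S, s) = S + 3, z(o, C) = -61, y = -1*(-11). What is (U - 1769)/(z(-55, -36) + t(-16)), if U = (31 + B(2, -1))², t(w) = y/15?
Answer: 7095/904 ≈ 7.8484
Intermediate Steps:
y = 11
t(w) = 11/15
B(S, s) = 3 + S
U = 1296 (U = (31 + (3 + 2))² = (31 + 5)² = 36² = 1296)
(U - 1769)/(z(-55, -36) + t(-16)) = (1296 - 1769)/(-61 + 11/15) = -473/(-904/15) = -473*(-15/904) = 7095/904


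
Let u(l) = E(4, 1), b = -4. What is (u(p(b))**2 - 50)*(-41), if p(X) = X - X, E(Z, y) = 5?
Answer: 1025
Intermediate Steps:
p(X) = 0
u(l) = 5
(u(p(b))**2 - 50)*(-41) = (5**2 - 50)*(-41) = (25 - 50)*(-41) = -25*(-41) = 1025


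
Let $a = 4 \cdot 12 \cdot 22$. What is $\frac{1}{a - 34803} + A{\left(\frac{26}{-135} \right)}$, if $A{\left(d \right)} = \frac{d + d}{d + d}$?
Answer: $\frac{33746}{33747} \approx 0.99997$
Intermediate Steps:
$a = 1056$ ($a = 48 \cdot 22 = 1056$)
$A{\left(d \right)} = 1$ ($A{\left(d \right)} = \frac{2 d}{2 d} = 2 d \frac{1}{2 d} = 1$)
$\frac{1}{a - 34803} + A{\left(\frac{26}{-135} \right)} = \frac{1}{1056 - 34803} + 1 = \frac{1}{-33747} + 1 = - \frac{1}{33747} + 1 = \frac{33746}{33747}$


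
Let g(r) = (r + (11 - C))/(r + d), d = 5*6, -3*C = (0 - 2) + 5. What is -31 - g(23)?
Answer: -1678/53 ≈ -31.660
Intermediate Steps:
C = -1 (C = -((0 - 2) + 5)/3 = -(-2 + 5)/3 = -⅓*3 = -1)
d = 30
g(r) = (12 + r)/(30 + r) (g(r) = (r + (11 - 1*(-1)))/(r + 30) = (r + (11 + 1))/(30 + r) = (r + 12)/(30 + r) = (12 + r)/(30 + r))
-31 - g(23) = -31 - (12 + 23)/(30 + 23) = -31 - 35/53 = -1678/53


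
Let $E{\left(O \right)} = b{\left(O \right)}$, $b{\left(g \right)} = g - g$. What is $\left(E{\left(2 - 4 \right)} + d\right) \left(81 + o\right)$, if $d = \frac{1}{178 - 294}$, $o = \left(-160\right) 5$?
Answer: $\frac{719}{116} \approx 6.1983$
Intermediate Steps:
$o = -800$
$d = - \frac{1}{116}$ ($d = \frac{1}{-116} = - \frac{1}{116} \approx -0.0086207$)
$b{\left(g \right)} = 0$
$E{\left(O \right)} = 0$
$\left(E{\left(2 - 4 \right)} + d\right) \left(81 + o\right) = \left(0 - \frac{1}{116}\right) \left(81 - 800\right) = \left(- \frac{1}{116}\right) \left(-719\right) = \frac{719}{116}$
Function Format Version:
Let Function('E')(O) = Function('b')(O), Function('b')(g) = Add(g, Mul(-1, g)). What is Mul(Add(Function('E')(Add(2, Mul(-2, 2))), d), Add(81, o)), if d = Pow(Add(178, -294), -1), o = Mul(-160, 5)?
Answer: Rational(719, 116) ≈ 6.1983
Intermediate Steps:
o = -800
d = Rational(-1, 116) (d = Pow(-116, -1) = Rational(-1, 116) ≈ -0.0086207)
Function('b')(g) = 0
Function('E')(O) = 0
Mul(Add(Function('E')(Add(2, Mul(-2, 2))), d), Add(81, o)) = Mul(Add(0, Rational(-1, 116)), Add(81, -800)) = Mul(Rational(-1, 116), -719) = Rational(719, 116)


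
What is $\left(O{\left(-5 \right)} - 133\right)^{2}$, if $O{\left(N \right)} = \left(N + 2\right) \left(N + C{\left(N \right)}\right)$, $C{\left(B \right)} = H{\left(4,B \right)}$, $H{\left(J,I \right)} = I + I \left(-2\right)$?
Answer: $17689$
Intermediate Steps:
$H{\left(J,I \right)} = - I$ ($H{\left(J,I \right)} = I - 2 I = - I$)
$C{\left(B \right)} = - B$
$O{\left(N \right)} = 0$ ($O{\left(N \right)} = \left(N + 2\right) \left(N - N\right) = \left(2 + N\right) 0 = 0$)
$\left(O{\left(-5 \right)} - 133\right)^{2} = \left(0 - 133\right)^{2} = \left(-133\right)^{2} = 17689$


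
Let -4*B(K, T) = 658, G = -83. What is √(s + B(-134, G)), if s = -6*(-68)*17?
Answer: √27086/2 ≈ 82.289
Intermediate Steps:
B(K, T) = -329/2 (B(K, T) = -¼*658 = -329/2)
s = 6936 (s = 408*17 = 6936)
√(s + B(-134, G)) = √(6936 - 329/2) = √(13543/2) = √27086/2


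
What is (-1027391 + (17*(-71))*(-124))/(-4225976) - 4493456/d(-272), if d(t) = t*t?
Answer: -147846091833/2442614128 ≈ -60.528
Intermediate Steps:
d(t) = t²
(-1027391 + (17*(-71))*(-124))/(-4225976) - 4493456/d(-272) = (-1027391 + (17*(-71))*(-124))/(-4225976) - 4493456/((-272)²) = (-1027391 - 1207*(-124))*(-1/4225976) - 4493456/73984 = (-1027391 + 149668)*(-1/4225976) - 4493456*1/73984 = -877723*(-1/4225976) - 280841/4624 = 877723/4225976 - 280841/4624 = -147846091833/2442614128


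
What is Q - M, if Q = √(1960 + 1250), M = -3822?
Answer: 3822 + √3210 ≈ 3878.7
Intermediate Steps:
Q = √3210 ≈ 56.657
Q - M = √3210 - 1*(-3822) = √3210 + 3822 = 3822 + √3210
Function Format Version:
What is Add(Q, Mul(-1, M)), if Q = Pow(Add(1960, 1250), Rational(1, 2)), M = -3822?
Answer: Add(3822, Pow(3210, Rational(1, 2))) ≈ 3878.7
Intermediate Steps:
Q = Pow(3210, Rational(1, 2)) ≈ 56.657
Add(Q, Mul(-1, M)) = Add(Pow(3210, Rational(1, 2)), Mul(-1, -3822)) = Add(Pow(3210, Rational(1, 2)), 3822) = Add(3822, Pow(3210, Rational(1, 2)))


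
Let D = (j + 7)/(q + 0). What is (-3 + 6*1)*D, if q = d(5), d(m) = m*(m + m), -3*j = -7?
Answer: 14/25 ≈ 0.56000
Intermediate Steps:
j = 7/3 (j = -⅓*(-7) = 7/3 ≈ 2.3333)
d(m) = 2*m² (d(m) = m*(2*m) = 2*m²)
q = 50 (q = 2*5² = 2*25 = 50)
D = 14/75 (D = (7/3 + 7)/(50 + 0) = (28/3)/50 = (28/3)*(1/50) = 14/75 ≈ 0.18667)
(-3 + 6*1)*D = (-3 + 6*1)*(14/75) = (-3 + 6)*(14/75) = 3*(14/75) = 14/25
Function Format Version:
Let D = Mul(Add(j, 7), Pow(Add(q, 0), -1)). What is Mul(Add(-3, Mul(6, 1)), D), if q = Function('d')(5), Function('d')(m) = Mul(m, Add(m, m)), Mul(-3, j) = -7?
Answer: Rational(14, 25) ≈ 0.56000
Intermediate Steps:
j = Rational(7, 3) (j = Mul(Rational(-1, 3), -7) = Rational(7, 3) ≈ 2.3333)
Function('d')(m) = Mul(2, Pow(m, 2)) (Function('d')(m) = Mul(m, Mul(2, m)) = Mul(2, Pow(m, 2)))
q = 50 (q = Mul(2, Pow(5, 2)) = Mul(2, 25) = 50)
D = Rational(14, 75) (D = Mul(Add(Rational(7, 3), 7), Pow(Add(50, 0), -1)) = Mul(Rational(28, 3), Pow(50, -1)) = Mul(Rational(28, 3), Rational(1, 50)) = Rational(14, 75) ≈ 0.18667)
Mul(Add(-3, Mul(6, 1)), D) = Mul(Add(-3, Mul(6, 1)), Rational(14, 75)) = Mul(Add(-3, 6), Rational(14, 75)) = Mul(3, Rational(14, 75)) = Rational(14, 25)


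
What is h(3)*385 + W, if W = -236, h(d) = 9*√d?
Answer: -236 + 3465*√3 ≈ 5765.6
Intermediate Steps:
h(3)*385 + W = (9*√3)*385 - 236 = 3465*√3 - 236 = -236 + 3465*√3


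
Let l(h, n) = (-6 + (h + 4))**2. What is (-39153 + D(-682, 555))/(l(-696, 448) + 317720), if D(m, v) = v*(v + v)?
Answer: 6631/9252 ≈ 0.71671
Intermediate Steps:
l(h, n) = (-2 + h)**2 (l(h, n) = (-6 + (4 + h))**2 = (-2 + h)**2)
D(m, v) = 2*v**2 (D(m, v) = v*(2*v) = 2*v**2)
(-39153 + D(-682, 555))/(l(-696, 448) + 317720) = (-39153 + 2*555**2)/((-2 - 696)**2 + 317720) = (-39153 + 2*308025)/((-698)**2 + 317720) = (-39153 + 616050)/(487204 + 317720) = 576897/804924 = 576897*(1/804924) = 6631/9252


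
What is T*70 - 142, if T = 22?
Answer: 1398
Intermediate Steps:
T*70 - 142 = 22*70 - 142 = 1540 - 142 = 1398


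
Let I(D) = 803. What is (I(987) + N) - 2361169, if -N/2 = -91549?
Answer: -2177268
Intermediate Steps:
N = 183098 (N = -2*(-91549) = 183098)
(I(987) + N) - 2361169 = (803 + 183098) - 2361169 = 183901 - 2361169 = -2177268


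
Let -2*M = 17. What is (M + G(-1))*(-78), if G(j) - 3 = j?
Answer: 507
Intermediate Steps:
M = -17/2 (M = -½*17 = -17/2 ≈ -8.5000)
G(j) = 3 + j
(M + G(-1))*(-78) = (-17/2 + (3 - 1))*(-78) = (-17/2 + 2)*(-78) = -13/2*(-78) = 507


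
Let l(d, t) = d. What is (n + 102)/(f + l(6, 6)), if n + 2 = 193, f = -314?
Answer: -293/308 ≈ -0.95130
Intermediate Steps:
n = 191 (n = -2 + 193 = 191)
(n + 102)/(f + l(6, 6)) = (191 + 102)/(-314 + 6) = 293/(-308) = 293*(-1/308) = -293/308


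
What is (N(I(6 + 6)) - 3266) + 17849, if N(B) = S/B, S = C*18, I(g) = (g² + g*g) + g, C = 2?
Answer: 364578/25 ≈ 14583.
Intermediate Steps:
I(g) = g + 2*g² (I(g) = (g² + g²) + g = 2*g² + g = g + 2*g²)
S = 36 (S = 2*18 = 36)
N(B) = 36/B
(N(I(6 + 6)) - 3266) + 17849 = (36/(((6 + 6)*(1 + 2*(6 + 6)))) - 3266) + 17849 = (36/((12*(1 + 2*12))) - 3266) + 17849 = (36/((12*(1 + 24))) - 3266) + 17849 = (36/((12*25)) - 3266) + 17849 = (36/300 - 3266) + 17849 = (36*(1/300) - 3266) + 17849 = (3/25 - 3266) + 17849 = -81647/25 + 17849 = 364578/25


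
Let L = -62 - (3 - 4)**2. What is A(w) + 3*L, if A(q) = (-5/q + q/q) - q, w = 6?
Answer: -1169/6 ≈ -194.83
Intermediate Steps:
L = -63 (L = -62 - 1*(-1)**2 = -62 - 1*1 = -62 - 1 = -63)
A(q) = 1 - q - 5/q (A(q) = (-5/q + 1) - q = (1 - 5/q) - q = 1 - q - 5/q)
A(w) + 3*L = (1 - 1*6 - 5/6) + 3*(-63) = (1 - 6 - 5*1/6) - 189 = (1 - 6 - 5/6) - 189 = -35/6 - 189 = -1169/6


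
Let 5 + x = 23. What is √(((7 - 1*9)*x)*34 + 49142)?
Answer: √47918 ≈ 218.90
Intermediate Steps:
x = 18 (x = -5 + 23 = 18)
√(((7 - 1*9)*x)*34 + 49142) = √(((7 - 1*9)*18)*34 + 49142) = √(((7 - 9)*18)*34 + 49142) = √(-2*18*34 + 49142) = √(-36*34 + 49142) = √(-1224 + 49142) = √47918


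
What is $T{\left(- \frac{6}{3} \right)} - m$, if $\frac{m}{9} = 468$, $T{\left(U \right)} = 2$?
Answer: $-4210$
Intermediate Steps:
$m = 4212$ ($m = 9 \cdot 468 = 4212$)
$T{\left(- \frac{6}{3} \right)} - m = 2 - 4212 = -4210$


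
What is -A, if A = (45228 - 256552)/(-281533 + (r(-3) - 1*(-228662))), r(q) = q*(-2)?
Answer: -211324/52865 ≈ -3.9974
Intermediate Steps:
r(q) = -2*q
A = 211324/52865 (A = (45228 - 256552)/(-281533 + (-2*(-3) - 1*(-228662))) = -211324/(-281533 + (6 + 228662)) = -211324/(-281533 + 228668) = -211324/(-52865) = -211324*(-1/52865) = 211324/52865 ≈ 3.9974)
-A = -1*211324/52865 = -211324/52865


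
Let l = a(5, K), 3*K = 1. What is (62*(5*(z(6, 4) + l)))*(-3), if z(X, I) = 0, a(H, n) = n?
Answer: -310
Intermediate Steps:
K = ⅓ (K = (⅓)*1 = ⅓ ≈ 0.33333)
l = ⅓ ≈ 0.33333
(62*(5*(z(6, 4) + l)))*(-3) = (62*(5*(0 + ⅓)))*(-3) = (62*(5*(⅓)))*(-3) = (62*(5/3))*(-3) = (310/3)*(-3) = -310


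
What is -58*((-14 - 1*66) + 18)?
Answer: 3596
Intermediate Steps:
-58*((-14 - 1*66) + 18) = -58*((-14 - 66) + 18) = -58*(-80 + 18) = -58*(-62) = 3596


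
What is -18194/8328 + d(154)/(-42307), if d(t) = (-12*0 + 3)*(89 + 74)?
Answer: -386902975/176166348 ≈ -2.1962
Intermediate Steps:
d(t) = 489 (d(t) = (0 + 3)*163 = 3*163 = 489)
-18194/8328 + d(154)/(-42307) = -18194/8328 + 489/(-42307) = -18194*1/8328 + 489*(-1/42307) = -9097/4164 - 489/42307 = -386902975/176166348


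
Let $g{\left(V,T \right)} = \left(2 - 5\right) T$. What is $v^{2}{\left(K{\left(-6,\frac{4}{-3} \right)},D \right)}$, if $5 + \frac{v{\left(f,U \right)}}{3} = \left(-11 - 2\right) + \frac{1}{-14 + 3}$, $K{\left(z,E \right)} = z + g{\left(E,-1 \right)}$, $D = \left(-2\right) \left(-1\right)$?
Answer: $\frac{356409}{121} \approx 2945.5$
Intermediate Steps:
$g{\left(V,T \right)} = - 3 T$
$D = 2$
$K{\left(z,E \right)} = 3 + z$ ($K{\left(z,E \right)} = z - -3 = z + 3 = 3 + z$)
$v{\left(f,U \right)} = - \frac{597}{11}$ ($v{\left(f,U \right)} = -15 + 3 \left(\left(-11 - 2\right) + \frac{1}{-14 + 3}\right) = -15 + 3 \left(-13 + \frac{1}{-11}\right) = -15 + 3 \left(-13 - \frac{1}{11}\right) = -15 + 3 \left(- \frac{144}{11}\right) = -15 - \frac{432}{11} = - \frac{597}{11}$)
$v^{2}{\left(K{\left(-6,\frac{4}{-3} \right)},D \right)} = \left(- \frac{597}{11}\right)^{2} = \frac{356409}{121}$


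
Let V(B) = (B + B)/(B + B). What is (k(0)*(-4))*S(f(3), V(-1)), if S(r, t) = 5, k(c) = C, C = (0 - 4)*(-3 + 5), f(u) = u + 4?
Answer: 160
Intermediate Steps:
f(u) = 4 + u
V(B) = 1 (V(B) = (2*B)/((2*B)) = (2*B)*(1/(2*B)) = 1)
C = -8 (C = -4*2 = -8)
k(c) = -8
(k(0)*(-4))*S(f(3), V(-1)) = -8*(-4)*5 = 32*5 = 160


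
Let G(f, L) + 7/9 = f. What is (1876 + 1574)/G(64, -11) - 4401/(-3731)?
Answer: 118351719/2122939 ≈ 55.749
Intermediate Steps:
G(f, L) = -7/9 + f
(1876 + 1574)/G(64, -11) - 4401/(-3731) = (1876 + 1574)/(-7/9 + 64) - 4401/(-3731) = 3450/(569/9) - 4401*(-1/3731) = 3450*(9/569) + 4401/3731 = 31050/569 + 4401/3731 = 118351719/2122939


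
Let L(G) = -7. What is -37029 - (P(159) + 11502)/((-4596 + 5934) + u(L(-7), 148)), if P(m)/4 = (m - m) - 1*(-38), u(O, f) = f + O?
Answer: -54777545/1479 ≈ -37037.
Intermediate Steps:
u(O, f) = O + f
P(m) = 152 (P(m) = 4*((m - m) - 1*(-38)) = 4*(0 + 38) = 4*38 = 152)
-37029 - (P(159) + 11502)/((-4596 + 5934) + u(L(-7), 148)) = -37029 - (152 + 11502)/((-4596 + 5934) + (-7 + 148)) = -37029 - 11654/(1338 + 141) = -37029 - 11654/1479 = -54777545/1479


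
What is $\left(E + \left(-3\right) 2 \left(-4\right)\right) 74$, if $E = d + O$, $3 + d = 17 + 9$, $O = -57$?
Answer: $-740$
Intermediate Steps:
$d = 23$ ($d = -3 + \left(17 + 9\right) = -3 + 26 = 23$)
$E = -34$ ($E = 23 - 57 = -34$)
$\left(E + \left(-3\right) 2 \left(-4\right)\right) 74 = \left(-34 + \left(-3\right) 2 \left(-4\right)\right) 74 = \left(-34 - -24\right) 74 = \left(-34 + 24\right) 74 = \left(-10\right) 74 = -740$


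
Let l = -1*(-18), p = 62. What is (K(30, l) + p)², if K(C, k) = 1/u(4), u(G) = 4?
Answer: 62001/16 ≈ 3875.1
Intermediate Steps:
l = 18
K(C, k) = ¼ (K(C, k) = 1/4 = ¼)
(K(30, l) + p)² = (¼ + 62)² = (249/4)² = 62001/16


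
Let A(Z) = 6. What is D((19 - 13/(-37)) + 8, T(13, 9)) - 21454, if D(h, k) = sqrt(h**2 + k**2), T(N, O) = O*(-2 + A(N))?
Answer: -21454 + 4*sqrt(174898)/37 ≈ -21409.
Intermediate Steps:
T(N, O) = 4*O (T(N, O) = O*(-2 + 6) = O*4 = 4*O)
D((19 - 13/(-37)) + 8, T(13, 9)) - 21454 = sqrt(((19 - 13/(-37)) + 8)**2 + (4*9)**2) - 21454 = sqrt(((19 - 13*(-1/37)) + 8)**2 + 36**2) - 21454 = sqrt(((19 + 13/37) + 8)**2 + 1296) - 21454 = sqrt((716/37 + 8)**2 + 1296) - 21454 = sqrt((1012/37)**2 + 1296) - 21454 = sqrt(1024144/1369 + 1296) - 21454 = sqrt(2798368/1369) - 21454 = 4*sqrt(174898)/37 - 21454 = -21454 + 4*sqrt(174898)/37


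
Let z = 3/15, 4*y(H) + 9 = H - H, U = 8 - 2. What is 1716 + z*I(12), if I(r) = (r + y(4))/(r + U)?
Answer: 205933/120 ≈ 1716.1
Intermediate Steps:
U = 6
y(H) = -9/4 (y(H) = -9/4 + (H - H)/4 = -9/4 + (1/4)*0 = -9/4 + 0 = -9/4)
z = 1/5 (z = 3*(1/15) = 1/5 ≈ 0.20000)
I(r) = (-9/4 + r)/(6 + r) (I(r) = (r - 9/4)/(r + 6) = (-9/4 + r)/(6 + r))
1716 + z*I(12) = 1716 + ((-9/4 + 12)/(6 + 12))/5 = 1716 + ((39/4)/18)/5 = 1716 + ((1/18)*(39/4))/5 = 1716 + (1/5)*(13/24) = 1716 + 13/120 = 205933/120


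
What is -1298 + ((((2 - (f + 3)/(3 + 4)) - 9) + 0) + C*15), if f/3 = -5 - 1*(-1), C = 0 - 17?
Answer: -10911/7 ≈ -1558.7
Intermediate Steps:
C = -17
f = -12 (f = 3*(-5 - 1*(-1)) = 3*(-5 + 1) = 3*(-4) = -12)
-1298 + ((((2 - (f + 3)/(3 + 4)) - 9) + 0) + C*15) = -1298 + ((((2 - (-12 + 3)/(3 + 4)) - 9) + 0) - 17*15) = -1298 + ((((2 - (-9)/7) - 9) + 0) - 255) = -1298 + ((((2 - 1*(-9/7)) - 9) + 0) - 255) = -1298 + ((((2 + 9/7) - 9) + 0) - 255) = -1298 + (((23/7 - 9) + 0) - 255) = -1298 + ((-40/7 + 0) - 255) = -1298 + (-40/7 - 255) = -1298 - 1825/7 = -10911/7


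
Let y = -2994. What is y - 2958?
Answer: -5952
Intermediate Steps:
y - 2958 = -2994 - 2958 = -5952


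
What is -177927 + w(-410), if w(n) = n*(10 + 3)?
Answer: -183257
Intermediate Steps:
w(n) = 13*n (w(n) = n*13 = 13*n)
-177927 + w(-410) = -177927 + 13*(-410) = -177927 - 5330 = -183257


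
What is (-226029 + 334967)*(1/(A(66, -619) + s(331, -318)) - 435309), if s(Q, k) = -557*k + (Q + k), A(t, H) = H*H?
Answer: -13285186969481831/280150 ≈ -4.7422e+10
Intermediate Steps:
A(t, H) = H²
s(Q, k) = Q - 556*k
(-226029 + 334967)*(1/(A(66, -619) + s(331, -318)) - 435309) = (-226029 + 334967)*(1/((-619)² + (331 - 556*(-318))) - 435309) = 108938*(1/(383161 + (331 + 176808)) - 435309) = 108938*(1/(383161 + 177139) - 435309) = 108938*(1/560300 - 435309) = 108938*(-243903632699/560300) = -13285186969481831/280150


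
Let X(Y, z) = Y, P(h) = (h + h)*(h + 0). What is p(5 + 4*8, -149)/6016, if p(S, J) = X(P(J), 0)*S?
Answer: 821437/3008 ≈ 273.08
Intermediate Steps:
P(h) = 2*h² (P(h) = (2*h)*h = 2*h²)
p(S, J) = 2*S*J² (p(S, J) = (2*J²)*S = 2*S*J²)
p(5 + 4*8, -149)/6016 = (2*(5 + 4*8)*(-149)²)/6016 = (2*(5 + 32)*22201)*(1/6016) = (2*37*22201)*(1/6016) = 1642874*(1/6016) = 821437/3008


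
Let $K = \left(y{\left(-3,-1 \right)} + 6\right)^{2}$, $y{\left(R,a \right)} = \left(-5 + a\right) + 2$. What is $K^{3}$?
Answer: $64$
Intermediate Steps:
$y{\left(R,a \right)} = -3 + a$
$K = 4$ ($K = \left(\left(-3 - 1\right) + 6\right)^{2} = \left(-4 + 6\right)^{2} = 2^{2} = 4$)
$K^{3} = 4^{3} = 64$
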